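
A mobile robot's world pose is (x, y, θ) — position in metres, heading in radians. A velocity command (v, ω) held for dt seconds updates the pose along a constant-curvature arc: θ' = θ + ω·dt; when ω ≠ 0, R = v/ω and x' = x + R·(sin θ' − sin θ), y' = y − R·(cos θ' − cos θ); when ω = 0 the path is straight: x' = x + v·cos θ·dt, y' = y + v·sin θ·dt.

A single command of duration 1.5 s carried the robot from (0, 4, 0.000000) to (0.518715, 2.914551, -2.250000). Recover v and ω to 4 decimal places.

Δθ = -2.250000 − 0.000000 = -2.250000
ω = Δθ/dt = -2.250000/1.5 = -1.5000
R = −Δy/(cos θ' − cos θ) = -0.6667
v = R·ω = -0.6667·-1.5000 = 1.0000

v = 1.0000, ω = -1.5000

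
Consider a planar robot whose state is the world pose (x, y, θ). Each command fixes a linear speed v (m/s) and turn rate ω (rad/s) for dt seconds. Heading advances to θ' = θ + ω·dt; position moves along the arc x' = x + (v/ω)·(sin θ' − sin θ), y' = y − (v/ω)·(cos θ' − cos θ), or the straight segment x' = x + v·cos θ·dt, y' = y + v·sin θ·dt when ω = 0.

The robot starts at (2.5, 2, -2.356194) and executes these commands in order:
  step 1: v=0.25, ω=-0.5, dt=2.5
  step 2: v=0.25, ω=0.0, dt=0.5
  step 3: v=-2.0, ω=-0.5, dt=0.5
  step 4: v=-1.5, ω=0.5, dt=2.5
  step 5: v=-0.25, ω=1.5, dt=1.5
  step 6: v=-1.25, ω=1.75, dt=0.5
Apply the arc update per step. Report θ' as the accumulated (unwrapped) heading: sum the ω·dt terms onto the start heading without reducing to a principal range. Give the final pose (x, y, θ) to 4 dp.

step 1: θ'=-3.6062 (R=-0.5000) → pose (1.9224, 1.9066, -3.6062)
step 2: θ'=-3.6062 (straight) → pose (1.8107, 1.9626, -3.6062)
step 3: θ'=-3.8562 (R=4.0000) → pose (2.6397, 1.4080, -3.8562)
step 4: θ'=-2.6062 (R=-3.0000) → pose (6.1362, 1.0938, -2.6062)
step 5: θ'=-0.3562 (R=-0.1667) → pose (6.1093, 1.3934, -0.3562)
step 6: θ'=0.5188 (R=-0.7143) → pose (5.5060, 1.3442, 0.5188)

(5.5060, 1.3442, 0.5188)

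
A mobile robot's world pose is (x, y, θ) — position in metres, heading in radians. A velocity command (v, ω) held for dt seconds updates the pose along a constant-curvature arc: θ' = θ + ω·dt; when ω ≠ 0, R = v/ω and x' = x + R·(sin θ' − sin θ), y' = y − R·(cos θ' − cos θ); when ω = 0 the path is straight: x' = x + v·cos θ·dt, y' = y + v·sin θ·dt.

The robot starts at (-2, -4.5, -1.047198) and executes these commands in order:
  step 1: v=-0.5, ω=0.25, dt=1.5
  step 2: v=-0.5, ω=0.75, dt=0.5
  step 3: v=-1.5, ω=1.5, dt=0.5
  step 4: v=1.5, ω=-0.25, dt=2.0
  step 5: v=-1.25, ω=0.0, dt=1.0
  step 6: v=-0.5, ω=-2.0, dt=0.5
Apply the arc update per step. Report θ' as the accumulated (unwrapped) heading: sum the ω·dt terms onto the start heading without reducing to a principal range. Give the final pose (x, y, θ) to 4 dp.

step 1: θ'=-0.6722 (R=-2.0000) → pose (-2.4866, -3.9351, -0.6722)
step 2: θ'=-0.2972 (R=-0.6667) → pose (-2.7065, -3.8193, -0.2972)
step 3: θ'=0.4528 (R=-1.0000) → pose (-3.4369, -3.8762, 0.4528)
step 4: θ'=-0.0472 (R=-6.0000) → pose (-0.5289, -3.2783, -0.0472)
step 5: θ'=-0.0472 (straight) → pose (-1.7775, -3.2193, -0.0472)
step 6: θ'=-1.0472 (R=0.2500) → pose (-1.9822, -3.0946, -1.0472)

(-1.9822, -3.0946, -1.0472)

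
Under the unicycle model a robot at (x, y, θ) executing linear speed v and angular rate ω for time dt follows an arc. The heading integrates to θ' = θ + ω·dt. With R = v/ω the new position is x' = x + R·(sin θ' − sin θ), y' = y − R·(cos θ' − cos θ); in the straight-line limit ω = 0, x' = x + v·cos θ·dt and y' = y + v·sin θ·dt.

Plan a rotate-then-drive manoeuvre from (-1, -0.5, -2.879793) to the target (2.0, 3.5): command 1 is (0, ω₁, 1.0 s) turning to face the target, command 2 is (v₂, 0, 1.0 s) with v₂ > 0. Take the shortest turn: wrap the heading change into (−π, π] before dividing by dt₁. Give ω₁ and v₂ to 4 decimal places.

ω₁ = -2.4761, v₂ = 5.0000

heading to target = atan2(3.5−-0.5, 2−-1) = 0.9273
Δθ = wrap(0.9273 − -2.8798) = -2.4761; ω₁ = Δθ/dt₁ = -2.4761
distance = √((2−-1)² + (3.5−-0.5)²) = 5.0000; v₂ = distance/dt₂ = 5.0000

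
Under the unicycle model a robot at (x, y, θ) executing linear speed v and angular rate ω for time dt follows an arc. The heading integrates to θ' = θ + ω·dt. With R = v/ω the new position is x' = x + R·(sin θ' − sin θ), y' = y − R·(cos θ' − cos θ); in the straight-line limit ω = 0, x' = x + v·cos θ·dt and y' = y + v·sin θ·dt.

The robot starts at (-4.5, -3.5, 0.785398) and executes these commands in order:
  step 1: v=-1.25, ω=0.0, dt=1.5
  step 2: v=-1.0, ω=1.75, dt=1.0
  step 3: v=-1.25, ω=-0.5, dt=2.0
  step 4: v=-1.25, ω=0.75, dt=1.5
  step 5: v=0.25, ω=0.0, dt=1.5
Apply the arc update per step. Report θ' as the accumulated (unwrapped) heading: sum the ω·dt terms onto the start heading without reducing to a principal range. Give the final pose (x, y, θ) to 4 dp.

step 1: θ'=0.7854 (straight) → pose (-5.8258, -4.8258, 0.7854)
step 2: θ'=2.5354 (R=-0.5714) → pose (-5.7473, -5.6995, 2.5354)
step 3: θ'=1.5354 (R=2.5000) → pose (-4.6733, -7.8425, 1.5354)
step 4: θ'=2.6604 (R=-1.6667) → pose (-3.7790, -9.3789, 2.6604)
step 5: θ'=2.6604 (straight) → pose (-4.1115, -9.2054, 2.6604)

(-4.1115, -9.2054, 2.6604)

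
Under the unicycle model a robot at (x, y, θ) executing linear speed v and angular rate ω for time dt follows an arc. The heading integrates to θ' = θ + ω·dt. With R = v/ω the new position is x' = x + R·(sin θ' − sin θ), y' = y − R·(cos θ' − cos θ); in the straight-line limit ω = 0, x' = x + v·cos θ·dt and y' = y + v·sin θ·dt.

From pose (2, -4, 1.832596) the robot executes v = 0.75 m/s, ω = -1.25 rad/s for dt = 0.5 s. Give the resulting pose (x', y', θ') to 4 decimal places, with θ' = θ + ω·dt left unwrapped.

(2.0187, -3.6315, 1.2076)

θ' = 1.8326 + -1.25·0.5 = 1.2076
R = v/ω = 0.75/-1.25 = -0.6000
x' = 2 + -0.6000·(sin 1.2076 − sin 1.8326) = 2.0187
y' = -4 − -0.6000·(cos 1.2076 − cos 1.8326) = -3.6315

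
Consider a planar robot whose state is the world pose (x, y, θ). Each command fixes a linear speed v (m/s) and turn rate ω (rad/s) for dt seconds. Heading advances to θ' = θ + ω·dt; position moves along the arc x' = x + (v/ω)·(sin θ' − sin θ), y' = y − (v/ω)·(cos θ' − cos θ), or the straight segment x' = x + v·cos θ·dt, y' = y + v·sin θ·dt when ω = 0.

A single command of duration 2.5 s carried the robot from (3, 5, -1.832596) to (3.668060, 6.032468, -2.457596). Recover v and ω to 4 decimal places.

v = -0.5000, ω = -0.2500

Δθ = -2.457596 − -1.832596 = -0.625000
ω = Δθ/dt = -0.625000/2.5 = -0.2500
R = −Δy/(cos θ' − cos θ) = 2.0000
v = R·ω = 2.0000·-0.2500 = -0.5000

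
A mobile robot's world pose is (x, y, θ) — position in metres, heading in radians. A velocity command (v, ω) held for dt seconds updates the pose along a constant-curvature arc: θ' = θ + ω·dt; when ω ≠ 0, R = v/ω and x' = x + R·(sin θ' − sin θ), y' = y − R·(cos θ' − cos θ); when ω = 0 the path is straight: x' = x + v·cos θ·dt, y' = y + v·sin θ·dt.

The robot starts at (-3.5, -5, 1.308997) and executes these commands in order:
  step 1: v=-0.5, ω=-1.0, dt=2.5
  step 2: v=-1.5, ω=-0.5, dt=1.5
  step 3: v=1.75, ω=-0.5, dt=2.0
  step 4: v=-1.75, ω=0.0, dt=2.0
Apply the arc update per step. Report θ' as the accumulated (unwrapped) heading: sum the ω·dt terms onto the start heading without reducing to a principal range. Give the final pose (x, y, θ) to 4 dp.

(-3.5936, -4.3245, -2.9410)

step 1: θ'=-1.1910 (R=0.5000) → pose (-4.4473, -5.0560, -1.1910)
step 2: θ'=-1.9410 (R=3.0000) → pose (-4.4579, -2.8583, -1.9410)
step 3: θ'=-2.9410 (R=-3.5000) → pose (-7.0234, -5.0218, -2.9410)
step 4: θ'=-2.9410 (straight) → pose (-3.5936, -4.3245, -2.9410)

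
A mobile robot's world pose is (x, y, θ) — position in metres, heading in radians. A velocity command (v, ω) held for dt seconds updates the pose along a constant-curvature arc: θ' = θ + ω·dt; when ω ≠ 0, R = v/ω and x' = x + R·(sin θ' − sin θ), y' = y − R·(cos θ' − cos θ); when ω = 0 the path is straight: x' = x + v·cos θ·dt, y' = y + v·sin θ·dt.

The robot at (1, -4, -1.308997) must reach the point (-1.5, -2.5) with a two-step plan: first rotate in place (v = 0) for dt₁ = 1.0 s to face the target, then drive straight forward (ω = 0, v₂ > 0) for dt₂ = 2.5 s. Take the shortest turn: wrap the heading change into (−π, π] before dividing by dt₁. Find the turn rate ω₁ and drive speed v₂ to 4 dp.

ω₁ = -2.3730, v₂ = 1.1662

heading to target = atan2(-2.5−-4, -1.5−1) = 2.6012
Δθ = wrap(2.6012 − -1.3090) = -2.3730; ω₁ = Δθ/dt₁ = -2.3730
distance = √((-1.5−1)² + (-2.5−-4)²) = 2.9155; v₂ = distance/dt₂ = 1.1662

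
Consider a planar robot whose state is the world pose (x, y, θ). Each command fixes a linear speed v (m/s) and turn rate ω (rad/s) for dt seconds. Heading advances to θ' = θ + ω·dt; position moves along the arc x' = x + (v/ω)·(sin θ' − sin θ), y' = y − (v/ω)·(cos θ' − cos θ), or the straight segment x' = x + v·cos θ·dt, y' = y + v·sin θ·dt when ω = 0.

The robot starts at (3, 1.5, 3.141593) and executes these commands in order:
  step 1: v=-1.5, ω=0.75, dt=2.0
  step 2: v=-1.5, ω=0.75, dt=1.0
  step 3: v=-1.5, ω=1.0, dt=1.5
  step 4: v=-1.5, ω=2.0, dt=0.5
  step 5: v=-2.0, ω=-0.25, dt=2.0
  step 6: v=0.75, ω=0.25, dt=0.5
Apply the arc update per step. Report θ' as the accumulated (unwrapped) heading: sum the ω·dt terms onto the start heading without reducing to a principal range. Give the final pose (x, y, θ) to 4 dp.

(1.5224, 0.8770, 7.5166)

step 1: θ'=4.6416 (R=-2.0000) → pose (4.9950, 3.3585, 4.6416)
step 2: θ'=5.3916 (R=-2.0000) → pose (4.5561, 4.7563, 5.3916)
step 3: θ'=6.8916 (R=-1.5000) → pose (2.5317, 5.0449, 6.8916)
step 4: θ'=7.8916 (R=-0.7500) → pose (2.2109, 4.4013, 7.8916)
step 5: θ'=7.3916 (R=8.0000) → pose (1.3765, 0.5318, 7.3916)
step 6: θ'=7.5166 (R=3.0000) → pose (1.5224, 0.8770, 7.5166)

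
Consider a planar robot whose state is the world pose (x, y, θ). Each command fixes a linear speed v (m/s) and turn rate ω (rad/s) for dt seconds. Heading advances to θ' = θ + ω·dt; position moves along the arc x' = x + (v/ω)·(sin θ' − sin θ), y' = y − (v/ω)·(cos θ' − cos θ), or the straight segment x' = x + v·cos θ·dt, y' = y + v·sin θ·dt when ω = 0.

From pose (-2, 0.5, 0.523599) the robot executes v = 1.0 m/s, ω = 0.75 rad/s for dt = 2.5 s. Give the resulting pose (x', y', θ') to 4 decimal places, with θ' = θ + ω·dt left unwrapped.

(-1.7647, 2.6366, 2.3986)

θ' = 0.5236 + 0.75·2.5 = 2.3986
R = v/ω = 1.0/0.75 = 1.3333
x' = -2 + 1.3333·(sin 2.3986 − sin 0.5236) = -1.7647
y' = 0.5 − 1.3333·(cos 2.3986 − cos 0.5236) = 2.6366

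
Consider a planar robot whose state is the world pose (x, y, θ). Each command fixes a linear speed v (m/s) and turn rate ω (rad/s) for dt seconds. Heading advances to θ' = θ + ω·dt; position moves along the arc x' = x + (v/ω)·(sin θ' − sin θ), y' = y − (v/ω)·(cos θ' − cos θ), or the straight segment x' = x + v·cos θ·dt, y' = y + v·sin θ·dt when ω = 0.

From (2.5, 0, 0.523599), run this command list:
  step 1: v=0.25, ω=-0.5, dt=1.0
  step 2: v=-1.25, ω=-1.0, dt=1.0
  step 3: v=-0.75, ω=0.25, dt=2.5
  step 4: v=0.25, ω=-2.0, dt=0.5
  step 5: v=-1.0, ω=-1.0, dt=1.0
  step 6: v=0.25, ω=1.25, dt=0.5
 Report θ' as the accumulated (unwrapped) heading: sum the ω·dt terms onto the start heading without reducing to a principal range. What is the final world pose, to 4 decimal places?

(0.5093, 2.4746, -1.7264)

step 1: θ'=0.0236 (R=-0.5000) → pose (2.7382, 0.0668, 0.0236)
step 2: θ'=-0.9764 (R=1.2500) → pose (1.6731, 0.6165, -0.9764)
step 3: θ'=-0.3514 (R=-3.0000) → pose (0.2203, 1.7531, -0.3514)
step 4: θ'=-1.3514 (R=-0.1250) → pose (0.2993, 1.6630, -1.3514)
step 5: θ'=-2.3514 (R=1.0000) → pose (0.5648, 2.5843, -2.3514)
step 6: θ'=-1.7264 (R=0.2000) → pose (0.5093, 2.4746, -1.7264)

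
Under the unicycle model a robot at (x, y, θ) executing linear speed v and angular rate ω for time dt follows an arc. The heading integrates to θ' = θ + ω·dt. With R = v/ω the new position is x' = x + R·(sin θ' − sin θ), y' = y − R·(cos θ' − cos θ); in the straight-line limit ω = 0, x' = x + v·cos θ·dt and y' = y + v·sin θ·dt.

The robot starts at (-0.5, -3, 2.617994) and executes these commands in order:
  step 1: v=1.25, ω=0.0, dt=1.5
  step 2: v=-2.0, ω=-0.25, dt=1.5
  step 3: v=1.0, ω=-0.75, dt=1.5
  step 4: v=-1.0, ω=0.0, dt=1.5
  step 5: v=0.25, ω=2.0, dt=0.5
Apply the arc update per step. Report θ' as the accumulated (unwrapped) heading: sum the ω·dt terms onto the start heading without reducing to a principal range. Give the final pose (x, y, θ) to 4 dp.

step 1: θ'=2.6180 (straight) → pose (-2.1238, -2.0625, 2.6180)
step 2: θ'=2.2430 (R=8.0000) → pose (0.1358, -4.0090, 2.2430)
step 3: θ'=1.1180 (R=-1.3333) → pose (-0.0198, -2.5955, 1.1180)
step 4: θ'=1.1180 (straight) → pose (-0.6761, -3.9443, 1.1180)
step 5: θ'=2.1180 (R=0.1250) → pose (-0.6817, -3.8246, 2.1180)

(-0.6817, -3.8246, 2.1180)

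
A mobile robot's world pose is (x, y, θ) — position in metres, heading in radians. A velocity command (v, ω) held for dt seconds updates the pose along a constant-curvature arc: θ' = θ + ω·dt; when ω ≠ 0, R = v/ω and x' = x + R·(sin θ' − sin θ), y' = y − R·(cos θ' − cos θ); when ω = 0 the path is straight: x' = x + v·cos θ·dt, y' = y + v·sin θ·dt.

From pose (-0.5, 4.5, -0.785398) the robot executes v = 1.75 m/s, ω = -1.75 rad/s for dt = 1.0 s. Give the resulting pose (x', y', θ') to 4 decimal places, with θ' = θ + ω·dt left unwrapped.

(-0.6374, 2.9711, -2.5354)

θ' = -0.7854 + -1.75·1.0 = -2.5354
R = v/ω = 1.75/-1.75 = -1.0000
x' = -0.5 + -1.0000·(sin -2.5354 − sin -0.7854) = -0.6374
y' = 4.5 − -1.0000·(cos -2.5354 − cos -0.7854) = 2.9711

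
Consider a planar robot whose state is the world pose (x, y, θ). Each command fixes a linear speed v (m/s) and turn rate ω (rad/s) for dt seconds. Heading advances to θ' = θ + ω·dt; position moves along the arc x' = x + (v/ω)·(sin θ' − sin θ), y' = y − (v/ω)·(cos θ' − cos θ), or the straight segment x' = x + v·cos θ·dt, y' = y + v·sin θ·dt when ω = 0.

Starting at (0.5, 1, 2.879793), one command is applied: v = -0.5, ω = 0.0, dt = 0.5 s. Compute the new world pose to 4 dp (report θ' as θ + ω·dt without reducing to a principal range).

(0.7415, 0.9353, 2.8798)

θ' = 2.8798 + 0.0·0.5 = 2.8798
ω = 0 → straight: x' = 0.5 + -0.5·cos(2.8798)·0.5 = 0.7415
y' = 1 + -0.5·sin(2.8798)·0.5 = 0.9353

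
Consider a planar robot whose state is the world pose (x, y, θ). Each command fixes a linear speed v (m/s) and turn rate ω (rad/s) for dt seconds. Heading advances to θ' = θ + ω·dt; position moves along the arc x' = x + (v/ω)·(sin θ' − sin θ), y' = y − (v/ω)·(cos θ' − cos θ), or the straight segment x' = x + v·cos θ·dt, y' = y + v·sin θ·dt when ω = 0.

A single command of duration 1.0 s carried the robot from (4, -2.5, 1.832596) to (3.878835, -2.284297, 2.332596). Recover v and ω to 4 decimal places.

v = 0.2500, ω = 0.5000

Δθ = 2.332596 − 1.832596 = 0.500000
ω = Δθ/dt = 0.500000/1.0 = 0.5000
R = −Δy/(cos θ' − cos θ) = 0.5000
v = R·ω = 0.5000·0.5000 = 0.2500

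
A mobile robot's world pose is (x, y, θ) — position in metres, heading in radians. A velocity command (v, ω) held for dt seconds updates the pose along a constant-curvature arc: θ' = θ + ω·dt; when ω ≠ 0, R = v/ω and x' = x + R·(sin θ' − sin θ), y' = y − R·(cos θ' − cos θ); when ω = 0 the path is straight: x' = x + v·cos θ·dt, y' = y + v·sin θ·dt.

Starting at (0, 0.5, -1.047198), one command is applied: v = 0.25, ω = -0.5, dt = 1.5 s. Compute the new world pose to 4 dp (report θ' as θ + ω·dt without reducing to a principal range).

θ' = -1.0472 + -0.5·1.5 = -1.7972
R = v/ω = 0.25/-0.5 = -0.5000
x' = 0 + -0.5000·(sin -1.7972 − sin -1.0472) = 0.0542
y' = 0.5 − -0.5000·(cos -1.7972 − cos -1.0472) = 0.1378

(0.0542, 0.1378, -1.7972)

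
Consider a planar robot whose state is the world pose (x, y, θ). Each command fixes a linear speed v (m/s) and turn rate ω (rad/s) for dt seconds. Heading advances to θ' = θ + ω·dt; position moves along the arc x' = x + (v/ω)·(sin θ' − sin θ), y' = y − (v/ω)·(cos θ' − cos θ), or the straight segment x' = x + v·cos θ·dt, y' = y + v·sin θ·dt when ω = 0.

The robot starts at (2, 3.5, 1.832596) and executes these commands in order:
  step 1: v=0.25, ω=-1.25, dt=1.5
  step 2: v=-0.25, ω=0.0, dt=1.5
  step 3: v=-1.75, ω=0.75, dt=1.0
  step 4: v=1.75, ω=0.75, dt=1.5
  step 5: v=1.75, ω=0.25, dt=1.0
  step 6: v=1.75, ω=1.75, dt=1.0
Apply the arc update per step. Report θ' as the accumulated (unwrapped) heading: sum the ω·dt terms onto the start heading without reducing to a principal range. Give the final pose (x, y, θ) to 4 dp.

(-1.2191, 7.4838, 3.8326)

step 1: θ'=-0.0424 (R=-0.2000) → pose (2.2017, 3.7516, -0.0424)
step 2: θ'=-0.0424 (straight) → pose (1.8270, 3.7675, -0.0424)
step 3: θ'=0.7076 (R=-2.3333) → pose (0.2114, 3.2094, 0.7076)
step 4: θ'=1.8326 (R=2.3333) → pose (0.9485, 5.5865, 1.8326)
step 5: θ'=2.0826 (R=7.0000) → pose (0.2901, 7.2030, 2.0826)
step 6: θ'=3.8326 (R=1.0000) → pose (-1.2191, 7.4838, 3.8326)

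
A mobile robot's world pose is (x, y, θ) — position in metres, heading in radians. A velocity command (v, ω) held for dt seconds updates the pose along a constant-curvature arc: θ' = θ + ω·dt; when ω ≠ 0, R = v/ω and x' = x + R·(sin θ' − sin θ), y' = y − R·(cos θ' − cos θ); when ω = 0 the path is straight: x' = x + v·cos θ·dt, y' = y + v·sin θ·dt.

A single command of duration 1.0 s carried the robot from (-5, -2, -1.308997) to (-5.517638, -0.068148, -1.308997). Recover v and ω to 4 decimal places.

Δθ = -1.308997 − -1.308997 = 0.000000
ω = Δθ/dt = 0.000000/1.0 = 0.0000
ω = 0 → v = (Δx·cos θ + Δy·sin θ)/dt = -2.0000

v = -2.0000, ω = 0.0000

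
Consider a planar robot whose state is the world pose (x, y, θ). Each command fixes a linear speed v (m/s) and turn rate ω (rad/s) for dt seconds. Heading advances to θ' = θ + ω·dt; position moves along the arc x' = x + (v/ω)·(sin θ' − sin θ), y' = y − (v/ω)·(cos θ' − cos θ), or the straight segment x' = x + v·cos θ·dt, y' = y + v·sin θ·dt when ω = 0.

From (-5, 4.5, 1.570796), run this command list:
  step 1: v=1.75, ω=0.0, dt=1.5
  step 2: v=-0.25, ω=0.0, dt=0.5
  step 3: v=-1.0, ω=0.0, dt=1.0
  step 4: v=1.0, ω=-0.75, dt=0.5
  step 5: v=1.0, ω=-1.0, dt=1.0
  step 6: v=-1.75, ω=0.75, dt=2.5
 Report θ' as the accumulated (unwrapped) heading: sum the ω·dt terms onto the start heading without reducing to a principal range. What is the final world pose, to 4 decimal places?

step 1: θ'=1.5708 (straight) → pose (-5.0000, 7.1250, 1.5708)
step 2: θ'=1.5708 (straight) → pose (-5.0000, 7.0000, 1.5708)
step 3: θ'=1.5708 (straight) → pose (-5.0000, 6.0000, 1.5708)
step 4: θ'=1.1958 (R=-1.3333) → pose (-4.9073, 6.4884, 1.1958)
step 5: θ'=0.1958 (R=-1.0000) → pose (-4.1714, 7.1030, 0.1958)
step 6: θ'=2.0708 (R=-2.3333) → pose (-5.7651, 3.6956, 2.0708)

(-5.7651, 3.6956, 2.0708)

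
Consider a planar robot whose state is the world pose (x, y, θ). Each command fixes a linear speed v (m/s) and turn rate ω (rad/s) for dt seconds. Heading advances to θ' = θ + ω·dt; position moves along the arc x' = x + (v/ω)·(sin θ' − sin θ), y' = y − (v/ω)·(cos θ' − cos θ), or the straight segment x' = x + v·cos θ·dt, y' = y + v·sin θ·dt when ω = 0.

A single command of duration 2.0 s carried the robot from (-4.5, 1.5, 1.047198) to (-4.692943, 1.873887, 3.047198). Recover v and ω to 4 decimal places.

Δθ = 3.047198 − 1.047198 = 2.000000
ω = Δθ/dt = 2.000000/2.0 = 1.0000
R = −Δy/(cos θ' − cos θ) = 0.2500
v = R·ω = 0.2500·1.0000 = 0.2500

v = 0.2500, ω = 1.0000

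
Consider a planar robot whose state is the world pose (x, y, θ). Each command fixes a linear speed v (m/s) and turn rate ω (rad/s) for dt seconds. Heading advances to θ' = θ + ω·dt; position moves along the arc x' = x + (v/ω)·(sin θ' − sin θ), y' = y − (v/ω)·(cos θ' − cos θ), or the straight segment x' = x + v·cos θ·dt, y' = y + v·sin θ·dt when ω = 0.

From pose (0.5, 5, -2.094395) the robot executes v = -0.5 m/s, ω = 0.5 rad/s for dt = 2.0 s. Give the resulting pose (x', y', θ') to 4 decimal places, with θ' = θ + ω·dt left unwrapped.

(0.5226, 5.9586, -1.0944)

θ' = -2.0944 + 0.5·2.0 = -1.0944
R = v/ω = -0.5/0.5 = -1.0000
x' = 0.5 + -1.0000·(sin -1.0944 − sin -2.0944) = 0.5226
y' = 5 − -1.0000·(cos -1.0944 − cos -2.0944) = 5.9586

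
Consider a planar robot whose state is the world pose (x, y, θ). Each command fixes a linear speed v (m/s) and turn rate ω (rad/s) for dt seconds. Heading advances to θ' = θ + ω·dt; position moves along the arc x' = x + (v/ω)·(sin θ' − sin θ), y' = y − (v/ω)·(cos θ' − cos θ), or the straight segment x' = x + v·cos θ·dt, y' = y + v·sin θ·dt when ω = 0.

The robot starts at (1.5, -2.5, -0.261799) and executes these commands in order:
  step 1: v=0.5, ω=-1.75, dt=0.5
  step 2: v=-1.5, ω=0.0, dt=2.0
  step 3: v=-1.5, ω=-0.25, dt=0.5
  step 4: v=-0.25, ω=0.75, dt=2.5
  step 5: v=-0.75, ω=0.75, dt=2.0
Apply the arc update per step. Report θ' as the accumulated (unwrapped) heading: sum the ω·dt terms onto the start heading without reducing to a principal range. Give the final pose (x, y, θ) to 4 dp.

step 1: θ'=-1.1368 (R=-0.2857) → pose (1.6853, -2.6558, -1.1368)
step 2: θ'=-1.1368 (straight) → pose (0.4238, 0.0660, -1.1368)
step 3: θ'=-1.2618 (R=6.0000) → pose (0.1517, 0.7644, -1.2618)
step 4: θ'=0.6132 (R=-0.3333) → pose (-0.3577, 0.9357, 0.6132)
step 5: θ'=2.1132 (R=-1.0000) → pose (-0.6387, -0.3983, 2.1132)

(-0.6387, -0.3983, 2.1132)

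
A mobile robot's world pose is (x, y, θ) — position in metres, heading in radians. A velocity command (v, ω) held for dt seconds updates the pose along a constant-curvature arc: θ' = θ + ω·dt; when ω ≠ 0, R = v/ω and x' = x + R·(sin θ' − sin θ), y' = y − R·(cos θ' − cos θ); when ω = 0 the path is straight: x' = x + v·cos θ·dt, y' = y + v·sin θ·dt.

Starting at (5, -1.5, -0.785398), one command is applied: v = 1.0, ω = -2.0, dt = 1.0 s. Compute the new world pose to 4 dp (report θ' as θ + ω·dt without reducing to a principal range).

θ' = -0.7854 + -2.0·1.0 = -2.7854
R = v/ω = 1.0/-2.0 = -0.5000
x' = 5 + -0.5000·(sin -2.7854 − sin -0.7854) = 4.8208
y' = -1.5 − -0.5000·(cos -2.7854 − cos -0.7854) = -2.3222

(4.8208, -2.3222, -2.7854)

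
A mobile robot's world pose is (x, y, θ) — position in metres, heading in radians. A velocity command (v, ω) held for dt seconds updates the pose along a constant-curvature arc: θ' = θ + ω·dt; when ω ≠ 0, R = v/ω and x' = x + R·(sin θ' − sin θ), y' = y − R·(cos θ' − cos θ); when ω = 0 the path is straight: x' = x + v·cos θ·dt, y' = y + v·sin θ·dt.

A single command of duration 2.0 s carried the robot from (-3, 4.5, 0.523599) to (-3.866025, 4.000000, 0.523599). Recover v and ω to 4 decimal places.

Δθ = 0.523599 − 0.523599 = 0.000000
ω = Δθ/dt = 0.000000/2.0 = 0.0000
ω = 0 → v = (Δx·cos θ + Δy·sin θ)/dt = -0.5000

v = -0.5000, ω = 0.0000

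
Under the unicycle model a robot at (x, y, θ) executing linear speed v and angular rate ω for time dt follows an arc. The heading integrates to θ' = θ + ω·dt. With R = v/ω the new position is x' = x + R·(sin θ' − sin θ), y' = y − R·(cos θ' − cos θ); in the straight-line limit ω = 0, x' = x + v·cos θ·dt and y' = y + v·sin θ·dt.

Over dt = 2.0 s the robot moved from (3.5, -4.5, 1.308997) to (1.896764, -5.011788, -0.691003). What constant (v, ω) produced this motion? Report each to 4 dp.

v = -1.0000, ω = -1.0000

Δθ = -0.691003 − 1.308997 = -2.000000
ω = Δθ/dt = -2.000000/2.0 = -1.0000
R = Δx/(sin θ' − sin θ) = 1.0000
v = R·ω = 1.0000·-1.0000 = -1.0000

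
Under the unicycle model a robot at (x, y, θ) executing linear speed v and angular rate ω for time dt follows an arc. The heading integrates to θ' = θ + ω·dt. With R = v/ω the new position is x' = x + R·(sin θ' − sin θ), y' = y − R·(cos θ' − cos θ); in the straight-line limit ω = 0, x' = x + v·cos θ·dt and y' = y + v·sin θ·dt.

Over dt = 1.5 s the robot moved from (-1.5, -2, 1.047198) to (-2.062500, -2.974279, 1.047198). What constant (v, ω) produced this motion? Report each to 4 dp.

v = -0.7500, ω = 0.0000

Δθ = 1.047198 − 1.047198 = 0.000000
ω = Δθ/dt = 0.000000/1.5 = 0.0000
ω = 0 → v = (Δx·cos θ + Δy·sin θ)/dt = -0.7500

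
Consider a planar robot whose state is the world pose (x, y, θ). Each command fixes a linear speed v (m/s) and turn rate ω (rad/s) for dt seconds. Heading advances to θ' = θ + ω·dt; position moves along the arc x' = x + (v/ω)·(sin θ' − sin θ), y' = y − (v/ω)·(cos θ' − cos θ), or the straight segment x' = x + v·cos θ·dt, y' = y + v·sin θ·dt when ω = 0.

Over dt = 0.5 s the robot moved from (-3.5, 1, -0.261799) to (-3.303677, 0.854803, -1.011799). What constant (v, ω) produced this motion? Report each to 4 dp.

v = 0.5000, ω = -1.5000

Δθ = -1.011799 − -0.261799 = -0.750000
ω = Δθ/dt = -0.750000/0.5 = -1.5000
R = Δx/(sin θ' − sin θ) = -0.3333
v = R·ω = -0.3333·-1.5000 = 0.5000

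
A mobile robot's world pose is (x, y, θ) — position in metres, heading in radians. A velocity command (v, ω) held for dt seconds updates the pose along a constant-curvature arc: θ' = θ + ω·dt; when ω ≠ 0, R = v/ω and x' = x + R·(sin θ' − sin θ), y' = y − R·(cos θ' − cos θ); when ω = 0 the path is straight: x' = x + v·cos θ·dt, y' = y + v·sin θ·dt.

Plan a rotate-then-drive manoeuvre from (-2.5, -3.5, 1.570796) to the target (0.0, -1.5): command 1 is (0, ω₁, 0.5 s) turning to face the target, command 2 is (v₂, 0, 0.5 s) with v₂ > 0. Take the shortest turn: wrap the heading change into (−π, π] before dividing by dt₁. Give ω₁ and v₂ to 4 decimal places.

ω₁ = -1.7921, v₂ = 6.4031

heading to target = atan2(-1.5−-3.5, 0−-2.5) = 0.6747
Δθ = wrap(0.6747 − 1.5708) = -0.8961; ω₁ = Δθ/dt₁ = -1.7921
distance = √((0−-2.5)² + (-1.5−-3.5)²) = 3.2016; v₂ = distance/dt₂ = 6.4031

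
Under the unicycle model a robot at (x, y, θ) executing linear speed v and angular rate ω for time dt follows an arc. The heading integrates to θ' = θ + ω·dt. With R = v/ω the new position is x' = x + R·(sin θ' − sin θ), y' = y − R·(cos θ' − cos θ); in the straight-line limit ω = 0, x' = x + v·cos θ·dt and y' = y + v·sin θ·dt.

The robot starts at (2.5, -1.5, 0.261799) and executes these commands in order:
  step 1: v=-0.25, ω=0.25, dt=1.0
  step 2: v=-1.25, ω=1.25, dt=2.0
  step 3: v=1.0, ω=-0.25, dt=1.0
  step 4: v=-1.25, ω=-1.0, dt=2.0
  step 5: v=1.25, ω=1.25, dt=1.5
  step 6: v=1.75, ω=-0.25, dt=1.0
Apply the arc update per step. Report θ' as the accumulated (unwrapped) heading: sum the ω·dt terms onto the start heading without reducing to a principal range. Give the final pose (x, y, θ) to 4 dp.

(0.4464, -2.6446, 2.3868)

step 1: θ'=0.5118 (R=-1.0000) → pose (2.2691, -1.5941, 0.5118)
step 2: θ'=3.0118 (R=-1.0000) → pose (2.6294, -3.4575, 3.0118)
step 3: θ'=2.7618 (R=-4.0000) → pose (1.6642, -3.2061, 2.7618)
step 4: θ'=0.7618 (R=1.2500) → pose (2.0636, -5.2715, 0.7618)
step 5: θ'=2.6368 (R=1.0000) → pose (1.8570, -3.6727, 2.6368)
step 6: θ'=2.3868 (R=-7.0000) → pose (0.4464, -2.6446, 2.3868)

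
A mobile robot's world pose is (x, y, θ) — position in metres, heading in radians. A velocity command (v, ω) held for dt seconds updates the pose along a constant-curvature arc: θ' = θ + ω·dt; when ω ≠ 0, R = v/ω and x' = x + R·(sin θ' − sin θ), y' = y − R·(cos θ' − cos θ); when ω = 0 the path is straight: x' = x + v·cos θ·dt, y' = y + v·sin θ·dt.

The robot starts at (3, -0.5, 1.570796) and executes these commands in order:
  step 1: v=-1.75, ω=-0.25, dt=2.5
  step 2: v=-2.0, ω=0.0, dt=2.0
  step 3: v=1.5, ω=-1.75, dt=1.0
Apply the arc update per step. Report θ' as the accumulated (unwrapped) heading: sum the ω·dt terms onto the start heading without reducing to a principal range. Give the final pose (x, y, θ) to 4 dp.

(0.6488, -7.7465, -0.8042)

step 1: θ'=0.9458 (R=7.0000) → pose (1.6767, -4.5957, 0.9458)
step 2: θ'=0.9458 (straight) → pose (-0.6636, -7.8395, 0.9458)
step 3: θ'=-0.8042 (R=-0.8571) → pose (0.6488, -7.7465, -0.8042)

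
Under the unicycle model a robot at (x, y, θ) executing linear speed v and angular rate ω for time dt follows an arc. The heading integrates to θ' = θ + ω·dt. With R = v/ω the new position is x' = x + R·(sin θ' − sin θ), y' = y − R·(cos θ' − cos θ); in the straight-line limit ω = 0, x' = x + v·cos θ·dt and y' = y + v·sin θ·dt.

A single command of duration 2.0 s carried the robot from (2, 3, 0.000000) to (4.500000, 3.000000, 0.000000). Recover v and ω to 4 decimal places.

v = 1.2500, ω = 0.0000

Δθ = 0.000000 − 0.000000 = 0.000000
ω = Δθ/dt = 0.000000/2.0 = 0.0000
ω = 0 → v = (Δx·cos θ + Δy·sin θ)/dt = 1.2500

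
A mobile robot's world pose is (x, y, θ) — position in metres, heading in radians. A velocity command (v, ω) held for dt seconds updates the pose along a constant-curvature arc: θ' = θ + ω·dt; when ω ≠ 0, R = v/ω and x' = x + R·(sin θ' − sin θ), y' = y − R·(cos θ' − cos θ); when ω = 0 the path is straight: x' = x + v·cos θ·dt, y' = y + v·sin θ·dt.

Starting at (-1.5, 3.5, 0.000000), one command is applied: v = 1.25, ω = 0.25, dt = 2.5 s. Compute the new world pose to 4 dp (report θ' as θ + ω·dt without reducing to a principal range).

(1.4255, 4.4452, 0.6250)

θ' = 0.0000 + 0.25·2.5 = 0.6250
R = v/ω = 1.25/0.25 = 5.0000
x' = -1.5 + 5.0000·(sin 0.6250 − sin 0.0000) = 1.4255
y' = 3.5 − 5.0000·(cos 0.6250 − cos 0.0000) = 4.4452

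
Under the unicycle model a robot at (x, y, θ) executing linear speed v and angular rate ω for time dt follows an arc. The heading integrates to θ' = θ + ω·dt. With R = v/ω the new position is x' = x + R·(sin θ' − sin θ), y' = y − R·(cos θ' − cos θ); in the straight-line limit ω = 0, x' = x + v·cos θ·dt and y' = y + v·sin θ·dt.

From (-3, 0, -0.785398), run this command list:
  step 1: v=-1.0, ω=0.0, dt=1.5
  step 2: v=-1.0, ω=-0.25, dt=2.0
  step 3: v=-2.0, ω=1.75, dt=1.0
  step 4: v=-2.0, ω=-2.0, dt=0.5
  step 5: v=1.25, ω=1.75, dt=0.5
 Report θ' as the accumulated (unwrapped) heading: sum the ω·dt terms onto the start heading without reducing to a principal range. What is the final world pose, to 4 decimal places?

(-7.0350, 3.4377, 0.3396)

step 1: θ'=-0.7854 (straight) → pose (-4.0607, 1.0607, -0.7854)
step 2: θ'=-1.2854 (R=4.0000) → pose (-5.0704, 2.7629, -1.2854)
step 3: θ'=0.4646 (R=-1.1429) → pose (-6.6791, 3.4629, 0.4646)
step 4: θ'=-0.5354 (R=1.0000) → pose (-7.6374, 3.4968, -0.5354)
step 5: θ'=0.3396 (R=0.7143) → pose (-7.0350, 3.4377, 0.3396)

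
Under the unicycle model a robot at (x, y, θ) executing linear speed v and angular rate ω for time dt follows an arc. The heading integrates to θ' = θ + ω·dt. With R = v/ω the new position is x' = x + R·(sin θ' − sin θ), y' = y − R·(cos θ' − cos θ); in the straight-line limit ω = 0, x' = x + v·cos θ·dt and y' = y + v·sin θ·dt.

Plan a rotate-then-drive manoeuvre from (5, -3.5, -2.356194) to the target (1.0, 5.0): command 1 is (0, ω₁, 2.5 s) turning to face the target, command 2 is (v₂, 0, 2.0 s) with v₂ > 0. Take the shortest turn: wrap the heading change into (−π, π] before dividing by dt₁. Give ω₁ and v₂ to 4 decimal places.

ω₁ = -0.7665, v₂ = 4.6971

heading to target = atan2(5−-3.5, 1−5) = 2.0106
Δθ = wrap(2.0106 − -2.3562) = -1.9164; ω₁ = Δθ/dt₁ = -0.7665
distance = √((1−5)² + (5−-3.5)²) = 9.3941; v₂ = distance/dt₂ = 4.6971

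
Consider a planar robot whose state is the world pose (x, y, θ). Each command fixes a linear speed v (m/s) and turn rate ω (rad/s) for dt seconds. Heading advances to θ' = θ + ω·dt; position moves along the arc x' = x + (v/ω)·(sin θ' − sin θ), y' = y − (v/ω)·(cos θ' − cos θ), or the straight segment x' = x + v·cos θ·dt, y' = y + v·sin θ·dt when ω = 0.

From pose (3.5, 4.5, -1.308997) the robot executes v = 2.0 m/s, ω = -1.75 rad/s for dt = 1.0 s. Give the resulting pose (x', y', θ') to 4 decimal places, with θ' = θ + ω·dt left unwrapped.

θ' = -1.3090 + -1.75·1.0 = -3.0590
R = v/ω = 2.0/-1.75 = -1.1429
x' = 3.5 + -1.1429·(sin -3.0590 − sin -1.3090) = 2.4904
y' = 4.5 − -1.1429·(cos -3.0590 − cos -1.3090) = 3.0652

(2.4904, 3.0652, -3.0590)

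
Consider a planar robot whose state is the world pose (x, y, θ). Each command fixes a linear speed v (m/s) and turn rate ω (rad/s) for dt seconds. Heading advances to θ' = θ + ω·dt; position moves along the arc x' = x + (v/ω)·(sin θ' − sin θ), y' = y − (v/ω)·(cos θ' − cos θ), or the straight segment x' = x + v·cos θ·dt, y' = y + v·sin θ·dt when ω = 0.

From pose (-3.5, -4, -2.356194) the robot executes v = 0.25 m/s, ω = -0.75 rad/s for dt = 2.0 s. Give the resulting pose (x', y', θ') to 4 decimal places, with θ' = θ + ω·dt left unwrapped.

(-3.9541, -4.0161, -3.8562)

θ' = -2.3562 + -0.75·2.0 = -3.8562
R = v/ω = 0.25/-0.75 = -0.3333
x' = -3.5 + -0.3333·(sin -3.8562 − sin -2.3562) = -3.9541
y' = -4 − -0.3333·(cos -3.8562 − cos -2.3562) = -4.0161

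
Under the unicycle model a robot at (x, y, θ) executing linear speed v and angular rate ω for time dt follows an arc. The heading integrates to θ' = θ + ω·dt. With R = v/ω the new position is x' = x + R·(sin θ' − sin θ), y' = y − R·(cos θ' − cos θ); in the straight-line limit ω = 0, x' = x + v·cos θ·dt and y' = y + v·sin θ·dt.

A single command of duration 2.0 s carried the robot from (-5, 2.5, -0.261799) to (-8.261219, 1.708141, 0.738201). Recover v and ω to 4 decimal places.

v = -1.7500, ω = 0.5000

Δθ = 0.738201 − -0.261799 = 1.000000
ω = Δθ/dt = 1.000000/2.0 = 0.5000
R = Δx/(sin θ' − sin θ) = -3.5000
v = R·ω = -3.5000·0.5000 = -1.7500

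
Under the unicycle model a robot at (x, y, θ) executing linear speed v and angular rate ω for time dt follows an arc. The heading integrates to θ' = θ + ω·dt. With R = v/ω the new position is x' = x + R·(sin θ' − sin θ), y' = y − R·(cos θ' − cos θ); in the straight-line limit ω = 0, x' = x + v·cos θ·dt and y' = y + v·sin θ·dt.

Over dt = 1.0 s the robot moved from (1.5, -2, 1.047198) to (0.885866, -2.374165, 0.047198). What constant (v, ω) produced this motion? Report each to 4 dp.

Δθ = 0.047198 − 1.047198 = -1.000000
ω = Δθ/dt = -1.000000/1.0 = -1.0000
R = Δx/(sin θ' − sin θ) = 0.7500
v = R·ω = 0.7500·-1.0000 = -0.7500

v = -0.7500, ω = -1.0000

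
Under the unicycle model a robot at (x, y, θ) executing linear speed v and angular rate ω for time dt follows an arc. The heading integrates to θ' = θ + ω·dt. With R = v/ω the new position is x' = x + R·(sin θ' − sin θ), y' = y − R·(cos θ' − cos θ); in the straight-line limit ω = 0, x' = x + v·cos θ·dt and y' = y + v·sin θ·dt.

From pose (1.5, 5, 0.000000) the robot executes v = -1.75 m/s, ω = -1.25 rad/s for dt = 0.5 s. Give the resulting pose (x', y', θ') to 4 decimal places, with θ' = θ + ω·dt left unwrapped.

θ' = 0.0000 + -1.25·0.5 = -0.6250
R = v/ω = -1.75/-1.25 = 1.4000
x' = 1.5 + 1.4000·(sin -0.6250 − sin 0.0000) = 0.6809
y' = 5 − 1.4000·(cos -0.6250 − cos 0.0000) = 5.2647

(0.6809, 5.2647, -0.6250)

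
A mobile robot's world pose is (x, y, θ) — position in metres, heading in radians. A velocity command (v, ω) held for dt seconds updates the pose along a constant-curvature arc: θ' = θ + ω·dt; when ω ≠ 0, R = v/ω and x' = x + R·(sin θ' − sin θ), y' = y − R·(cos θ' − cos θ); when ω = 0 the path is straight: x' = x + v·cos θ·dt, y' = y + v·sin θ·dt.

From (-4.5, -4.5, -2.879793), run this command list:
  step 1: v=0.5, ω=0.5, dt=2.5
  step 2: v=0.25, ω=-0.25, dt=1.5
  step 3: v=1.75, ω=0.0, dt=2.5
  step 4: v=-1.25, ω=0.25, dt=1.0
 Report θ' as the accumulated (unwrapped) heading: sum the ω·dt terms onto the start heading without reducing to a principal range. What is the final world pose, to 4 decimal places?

(-6.7910, -8.5502, -1.7548)

step 1: θ'=-1.6298 (R=1.0000) → pose (-5.2394, -5.4070, -1.6298)
step 2: θ'=-2.0048 (R=-1.0000) → pose (-5.3304, -5.7685, -2.0048)
step 3: θ'=-2.0048 (straight) → pose (-7.1701, -9.7379, -2.0048)
step 4: θ'=-1.7548 (R=-5.0000) → pose (-6.7910, -8.5502, -1.7548)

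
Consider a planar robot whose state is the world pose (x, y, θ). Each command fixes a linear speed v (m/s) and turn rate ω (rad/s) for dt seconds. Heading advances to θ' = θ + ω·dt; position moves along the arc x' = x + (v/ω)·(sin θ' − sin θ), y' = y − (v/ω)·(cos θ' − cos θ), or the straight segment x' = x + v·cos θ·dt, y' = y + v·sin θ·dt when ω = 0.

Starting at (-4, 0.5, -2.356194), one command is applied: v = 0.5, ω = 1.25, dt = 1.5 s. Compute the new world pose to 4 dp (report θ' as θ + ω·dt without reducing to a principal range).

θ' = -2.3562 + 1.25·1.5 = -0.4812
R = v/ω = 0.5/1.25 = 0.4000
x' = -4 + 0.4000·(sin -0.4812 − sin -2.3562) = -3.9023
y' = 0.5 − 0.4000·(cos -0.4812 − cos -2.3562) = -0.1374

(-3.9023, -0.1374, -0.4812)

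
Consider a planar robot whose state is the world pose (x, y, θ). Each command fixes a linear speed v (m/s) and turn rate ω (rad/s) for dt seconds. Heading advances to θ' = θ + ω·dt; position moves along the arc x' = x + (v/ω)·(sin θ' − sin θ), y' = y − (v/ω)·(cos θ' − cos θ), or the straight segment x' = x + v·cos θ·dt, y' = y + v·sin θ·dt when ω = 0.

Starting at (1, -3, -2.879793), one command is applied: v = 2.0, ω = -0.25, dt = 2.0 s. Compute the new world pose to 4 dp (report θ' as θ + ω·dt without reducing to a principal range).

(-2.9582, -3.0467, -3.3798)

θ' = -2.8798 + -0.25·2.0 = -3.3798
R = v/ω = 2.0/-0.25 = -8.0000
x' = 1 + -8.0000·(sin -3.3798 − sin -2.8798) = -2.9582
y' = -3 − -8.0000·(cos -3.3798 − cos -2.8798) = -3.0467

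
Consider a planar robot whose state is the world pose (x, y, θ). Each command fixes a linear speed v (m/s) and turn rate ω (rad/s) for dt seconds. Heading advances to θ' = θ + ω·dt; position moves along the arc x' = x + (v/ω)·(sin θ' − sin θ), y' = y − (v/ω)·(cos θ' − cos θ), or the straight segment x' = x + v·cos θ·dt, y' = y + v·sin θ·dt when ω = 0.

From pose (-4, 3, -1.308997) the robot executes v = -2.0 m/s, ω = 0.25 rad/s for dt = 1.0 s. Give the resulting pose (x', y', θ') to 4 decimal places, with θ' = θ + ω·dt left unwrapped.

(-4.7525, 4.8474, -1.0590)

θ' = -1.3090 + 0.25·1.0 = -1.0590
R = v/ω = -2.0/0.25 = -8.0000
x' = -4 + -8.0000·(sin -1.0590 − sin -1.3090) = -4.7525
y' = 3 − -8.0000·(cos -1.0590 − cos -1.3090) = 4.8474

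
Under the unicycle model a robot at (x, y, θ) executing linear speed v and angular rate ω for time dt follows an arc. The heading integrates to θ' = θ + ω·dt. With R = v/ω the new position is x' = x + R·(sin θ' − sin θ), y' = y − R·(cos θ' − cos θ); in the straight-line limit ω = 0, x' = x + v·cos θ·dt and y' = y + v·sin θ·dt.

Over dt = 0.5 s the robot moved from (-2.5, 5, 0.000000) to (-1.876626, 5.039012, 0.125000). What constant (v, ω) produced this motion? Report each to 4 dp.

v = 1.2500, ω = 0.2500

Δθ = 0.125000 − 0.000000 = 0.125000
ω = Δθ/dt = 0.125000/0.5 = 0.2500
R = Δx/(sin θ' − sin θ) = 5.0000
v = R·ω = 5.0000·0.2500 = 1.2500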